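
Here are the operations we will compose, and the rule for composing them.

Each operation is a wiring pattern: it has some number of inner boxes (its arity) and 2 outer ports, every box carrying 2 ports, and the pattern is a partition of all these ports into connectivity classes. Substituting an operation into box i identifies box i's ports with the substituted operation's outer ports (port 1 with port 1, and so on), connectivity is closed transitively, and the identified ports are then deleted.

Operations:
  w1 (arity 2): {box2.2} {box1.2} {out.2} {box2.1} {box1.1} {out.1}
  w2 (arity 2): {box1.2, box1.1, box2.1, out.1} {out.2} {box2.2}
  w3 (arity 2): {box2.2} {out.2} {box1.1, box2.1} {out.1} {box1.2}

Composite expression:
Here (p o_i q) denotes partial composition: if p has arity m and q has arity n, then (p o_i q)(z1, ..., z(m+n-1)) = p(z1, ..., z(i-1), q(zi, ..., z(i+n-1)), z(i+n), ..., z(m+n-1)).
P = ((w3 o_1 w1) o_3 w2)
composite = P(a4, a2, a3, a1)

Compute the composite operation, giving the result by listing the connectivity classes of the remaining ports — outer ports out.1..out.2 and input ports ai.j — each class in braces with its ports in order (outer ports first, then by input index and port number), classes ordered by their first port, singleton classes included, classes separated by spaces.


Two ports join when wires chain via w3-identified ports.
through w1, on inputs (a4, a2): {out.1} {out.2} {a2.1} {a2.2} {a4.1} {a4.2} (out.j = stage outer ports)
through w2, on inputs (a3, a1): {out.1, a1.1, a3.1, a3.2} {out.2} {a1.2} (out.j = stage outer ports)
through w3, on inputs (a4, a2, a3, a1): {out.1} {out.2} {a1.1, a3.1, a3.2} {a1.2} {a2.1} {a2.2} {a4.1} {a4.2} (out.j = stage outer ports)

{out.1} {out.2} {a1.1, a3.1, a3.2} {a1.2} {a2.1} {a2.2} {a4.1} {a4.2}


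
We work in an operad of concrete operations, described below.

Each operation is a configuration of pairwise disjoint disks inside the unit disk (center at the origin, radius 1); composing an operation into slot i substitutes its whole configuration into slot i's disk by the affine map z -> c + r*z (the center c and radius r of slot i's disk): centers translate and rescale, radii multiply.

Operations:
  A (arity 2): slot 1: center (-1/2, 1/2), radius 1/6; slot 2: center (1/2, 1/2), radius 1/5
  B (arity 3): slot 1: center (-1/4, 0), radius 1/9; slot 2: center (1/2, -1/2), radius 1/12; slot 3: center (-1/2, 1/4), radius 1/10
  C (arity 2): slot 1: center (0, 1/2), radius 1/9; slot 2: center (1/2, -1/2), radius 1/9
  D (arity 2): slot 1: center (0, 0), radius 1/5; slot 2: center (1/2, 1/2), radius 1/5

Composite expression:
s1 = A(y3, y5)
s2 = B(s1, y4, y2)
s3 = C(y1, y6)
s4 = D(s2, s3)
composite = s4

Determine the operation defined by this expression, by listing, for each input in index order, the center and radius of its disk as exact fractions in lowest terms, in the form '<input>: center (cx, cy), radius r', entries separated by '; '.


y1: center (1/2, 3/5), radius 1/45; y2: center (-1/10, 1/20), radius 1/50; y3: center (-11/180, 1/90), radius 1/270; y4: center (1/10, -1/10), radius 1/60; y5: center (-7/180, 1/90), radius 1/225; y6: center (3/5, 2/5), radius 1/45

Below D, radii multiply path by path; the y-disk centers shift.
y3 passes through 3 substitutions, ending at center (-11/180, 1/90), radius 1/270
y5 passes through 3 substitutions, ending at center (-7/180, 1/90), radius 1/225
y4 passes through 2 substitutions, ending at center (1/10, -1/10), radius 1/60
y2 passes through 2 substitutions, ending at center (-1/10, 1/20), radius 1/50
y1 passes through 2 substitutions, ending at center (1/2, 3/5), radius 1/45
y6 passes through 2 substitutions, ending at center (3/5, 2/5), radius 1/45


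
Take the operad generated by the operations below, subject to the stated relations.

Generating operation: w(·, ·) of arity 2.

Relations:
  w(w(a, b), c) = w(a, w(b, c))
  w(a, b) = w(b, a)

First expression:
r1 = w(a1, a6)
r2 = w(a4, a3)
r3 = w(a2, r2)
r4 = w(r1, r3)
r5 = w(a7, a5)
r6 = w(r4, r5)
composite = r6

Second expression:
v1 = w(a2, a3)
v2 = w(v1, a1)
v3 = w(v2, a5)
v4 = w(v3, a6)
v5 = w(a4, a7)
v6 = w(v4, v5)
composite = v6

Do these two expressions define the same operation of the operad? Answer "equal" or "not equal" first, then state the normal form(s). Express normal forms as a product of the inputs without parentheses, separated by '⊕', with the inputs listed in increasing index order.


equal; the common form is a1 ⊕ a2 ⊕ a3 ⊕ a4 ⊕ a5 ⊕ a6 ⊕ a7

The first expression, normalized: a1 ⊕ a2 ⊕ a3 ⊕ a4 ⊕ a5 ⊕ a6 ⊕ a7
The second expression, normalized: a1 ⊕ a2 ⊕ a3 ⊕ a4 ⊕ a5 ⊕ a6 ⊕ a7
One common form — equal.


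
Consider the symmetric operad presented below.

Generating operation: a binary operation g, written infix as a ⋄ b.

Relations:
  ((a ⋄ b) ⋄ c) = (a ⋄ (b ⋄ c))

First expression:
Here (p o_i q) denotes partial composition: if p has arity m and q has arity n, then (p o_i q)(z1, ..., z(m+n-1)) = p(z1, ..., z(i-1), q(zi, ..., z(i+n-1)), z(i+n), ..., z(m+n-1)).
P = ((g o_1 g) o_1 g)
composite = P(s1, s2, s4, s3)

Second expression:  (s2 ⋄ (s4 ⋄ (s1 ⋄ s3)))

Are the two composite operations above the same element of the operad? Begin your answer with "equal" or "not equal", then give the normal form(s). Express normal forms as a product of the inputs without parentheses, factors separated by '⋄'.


not equal — first s1 ⋄ s2 ⋄ s4 ⋄ s3, second s2 ⋄ s4 ⋄ s1 ⋄ s3


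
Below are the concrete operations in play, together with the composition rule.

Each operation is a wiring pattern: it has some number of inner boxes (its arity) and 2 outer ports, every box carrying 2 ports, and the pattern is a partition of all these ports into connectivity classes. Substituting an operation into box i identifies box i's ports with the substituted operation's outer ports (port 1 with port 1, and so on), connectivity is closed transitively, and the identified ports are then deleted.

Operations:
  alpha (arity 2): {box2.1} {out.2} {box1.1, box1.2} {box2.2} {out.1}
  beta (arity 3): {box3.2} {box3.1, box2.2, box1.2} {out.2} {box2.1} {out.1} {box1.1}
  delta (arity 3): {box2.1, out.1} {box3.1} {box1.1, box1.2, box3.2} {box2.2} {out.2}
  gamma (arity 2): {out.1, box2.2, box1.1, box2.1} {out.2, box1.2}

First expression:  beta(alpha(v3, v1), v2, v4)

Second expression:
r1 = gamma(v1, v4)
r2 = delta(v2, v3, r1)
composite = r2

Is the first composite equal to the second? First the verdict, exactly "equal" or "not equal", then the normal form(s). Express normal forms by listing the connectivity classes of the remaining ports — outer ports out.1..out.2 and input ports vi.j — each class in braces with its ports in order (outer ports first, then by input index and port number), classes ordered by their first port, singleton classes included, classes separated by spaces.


In normal form, the first expression is {out.1} {out.2} {v1.1} {v1.2} {v2.1} {v2.2, v4.1} {v3.1, v3.2} {v4.2}
In normal form, the second expression is {out.1, v3.1} {out.2} {v1.1, v4.1, v4.2} {v1.2, v2.1, v2.2} {v3.2}
They disagree, so not equal.

not equal; first: {out.1} {out.2} {v1.1} {v1.2} {v2.1} {v2.2, v4.1} {v3.1, v3.2} {v4.2}; second: {out.1, v3.1} {out.2} {v1.1, v4.1, v4.2} {v1.2, v2.1, v2.2} {v3.2}


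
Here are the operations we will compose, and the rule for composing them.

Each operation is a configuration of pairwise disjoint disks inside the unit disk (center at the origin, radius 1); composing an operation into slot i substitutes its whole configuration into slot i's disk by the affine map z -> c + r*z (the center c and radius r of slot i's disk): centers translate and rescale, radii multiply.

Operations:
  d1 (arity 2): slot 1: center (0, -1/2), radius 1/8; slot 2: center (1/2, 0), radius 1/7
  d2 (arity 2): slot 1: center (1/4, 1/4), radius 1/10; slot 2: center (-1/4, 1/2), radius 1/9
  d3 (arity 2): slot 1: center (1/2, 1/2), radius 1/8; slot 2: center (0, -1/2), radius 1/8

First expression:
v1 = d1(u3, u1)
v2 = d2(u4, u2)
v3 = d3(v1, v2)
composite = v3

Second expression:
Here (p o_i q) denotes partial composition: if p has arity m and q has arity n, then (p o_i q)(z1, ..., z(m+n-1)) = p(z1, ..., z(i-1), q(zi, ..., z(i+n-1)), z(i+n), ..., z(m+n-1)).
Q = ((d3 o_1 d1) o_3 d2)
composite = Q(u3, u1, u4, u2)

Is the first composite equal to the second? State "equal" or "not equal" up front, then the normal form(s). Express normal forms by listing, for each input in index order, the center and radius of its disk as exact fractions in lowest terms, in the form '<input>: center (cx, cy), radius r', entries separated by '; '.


equal: each reduces to u1: center (9/16, 1/2), radius 1/56; u2: center (-1/32, -7/16), radius 1/72; u3: center (1/2, 7/16), radius 1/64; u4: center (1/32, -15/32), radius 1/80


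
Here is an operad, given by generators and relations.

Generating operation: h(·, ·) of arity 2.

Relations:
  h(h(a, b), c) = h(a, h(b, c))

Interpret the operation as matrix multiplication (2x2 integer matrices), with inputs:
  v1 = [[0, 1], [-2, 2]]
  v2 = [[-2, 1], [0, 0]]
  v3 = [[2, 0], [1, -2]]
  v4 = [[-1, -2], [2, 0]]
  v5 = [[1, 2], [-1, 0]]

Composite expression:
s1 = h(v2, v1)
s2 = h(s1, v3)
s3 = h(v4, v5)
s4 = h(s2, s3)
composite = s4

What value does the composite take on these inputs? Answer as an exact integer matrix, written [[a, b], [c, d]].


[[-4, 8], [0, 0]]

h(v2, v1) = [[-2, 0], [0, 0]]
h(h(v2, v1), v3) = [[-4, 0], [0, 0]]
h(v4, v5) = [[1, -2], [2, 4]]
h(h(h(v2, v1), v3), h(v4, v5)) = [[-4, 8], [0, 0]]


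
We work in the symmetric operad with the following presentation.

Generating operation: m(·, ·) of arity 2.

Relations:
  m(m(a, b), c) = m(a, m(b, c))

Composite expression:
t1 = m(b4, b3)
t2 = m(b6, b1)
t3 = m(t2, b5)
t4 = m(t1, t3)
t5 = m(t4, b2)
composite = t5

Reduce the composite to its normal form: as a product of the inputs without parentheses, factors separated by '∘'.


b4 ∘ b3 ∘ b6 ∘ b1 ∘ b5 ∘ b2


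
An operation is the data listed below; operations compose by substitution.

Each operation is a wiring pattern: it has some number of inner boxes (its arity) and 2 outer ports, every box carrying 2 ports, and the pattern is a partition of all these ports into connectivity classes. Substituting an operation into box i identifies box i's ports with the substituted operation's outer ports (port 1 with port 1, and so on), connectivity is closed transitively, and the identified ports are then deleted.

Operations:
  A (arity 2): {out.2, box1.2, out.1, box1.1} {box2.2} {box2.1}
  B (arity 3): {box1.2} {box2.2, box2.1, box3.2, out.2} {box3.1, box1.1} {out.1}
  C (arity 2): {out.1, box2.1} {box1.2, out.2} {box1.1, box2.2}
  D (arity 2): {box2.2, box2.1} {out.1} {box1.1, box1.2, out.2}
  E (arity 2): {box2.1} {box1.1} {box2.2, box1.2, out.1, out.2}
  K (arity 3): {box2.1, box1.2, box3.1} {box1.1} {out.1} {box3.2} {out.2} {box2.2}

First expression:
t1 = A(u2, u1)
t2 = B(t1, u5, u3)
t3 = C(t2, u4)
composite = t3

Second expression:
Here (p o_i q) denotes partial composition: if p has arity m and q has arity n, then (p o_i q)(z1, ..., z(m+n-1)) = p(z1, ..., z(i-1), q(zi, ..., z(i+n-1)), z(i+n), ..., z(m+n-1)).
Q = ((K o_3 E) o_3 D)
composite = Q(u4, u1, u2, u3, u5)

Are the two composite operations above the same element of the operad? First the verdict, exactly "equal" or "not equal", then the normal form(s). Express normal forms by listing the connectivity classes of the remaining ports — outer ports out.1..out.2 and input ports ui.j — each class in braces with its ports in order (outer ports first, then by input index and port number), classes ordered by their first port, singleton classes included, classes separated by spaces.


not equal; the first gives {out.1, u4.1} {out.2, u3.2, u5.1, u5.2} {u1.1} {u1.2} {u2.1, u2.2, u3.1} {u4.2} and the second {out.1} {out.2} {u1.1, u2.1, u2.2, u4.2, u5.2} {u1.2} {u3.1, u3.2} {u4.1} {u5.1}

In normal form, the first expression is {out.1, u4.1} {out.2, u3.2, u5.1, u5.2} {u1.1} {u1.2} {u2.1, u2.2, u3.1} {u4.2}
In normal form, the second expression is {out.1} {out.2} {u1.1, u2.1, u2.2, u4.2, u5.2} {u1.2} {u3.1, u3.2} {u4.1} {u5.1}
The normal forms differ: not equal.


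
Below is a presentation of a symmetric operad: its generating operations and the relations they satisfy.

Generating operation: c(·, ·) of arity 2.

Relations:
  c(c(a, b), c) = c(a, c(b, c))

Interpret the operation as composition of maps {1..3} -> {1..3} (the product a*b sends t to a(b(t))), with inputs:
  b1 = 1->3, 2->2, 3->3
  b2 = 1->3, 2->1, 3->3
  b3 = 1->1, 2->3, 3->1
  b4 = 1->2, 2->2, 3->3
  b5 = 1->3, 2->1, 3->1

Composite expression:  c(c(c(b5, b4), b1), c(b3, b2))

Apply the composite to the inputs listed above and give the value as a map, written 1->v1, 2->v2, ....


1->1, 2->1, 3->1

c(b5, b4) = 1->1, 2->1, 3->1
c(c(b5, b4), b1) = 1->1, 2->1, 3->1
c(b3, b2) = 1->1, 2->1, 3->1
c(c(c(b5, b4), b1), c(b3, b2)) = 1->1, 2->1, 3->1


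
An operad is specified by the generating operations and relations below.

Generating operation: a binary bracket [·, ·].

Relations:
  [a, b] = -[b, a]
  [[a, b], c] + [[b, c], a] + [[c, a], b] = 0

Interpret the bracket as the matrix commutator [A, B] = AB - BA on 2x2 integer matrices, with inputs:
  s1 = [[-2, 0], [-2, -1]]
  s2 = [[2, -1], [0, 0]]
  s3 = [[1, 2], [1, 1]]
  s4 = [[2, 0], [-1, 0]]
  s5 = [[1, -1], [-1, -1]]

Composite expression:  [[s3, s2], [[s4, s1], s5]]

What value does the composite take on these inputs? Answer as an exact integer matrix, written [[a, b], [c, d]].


[[-40, 40], [0, 40]]

[s3, s2] = [[1, -4], [2, -1]]
[s4, s1] = [[0, 0], [5, 0]]
[[s4, s1], s5] = [[5, 0], [10, -5]]
[[s3, s2], [[s4, s1], s5]] = [[-40, 40], [0, 40]]


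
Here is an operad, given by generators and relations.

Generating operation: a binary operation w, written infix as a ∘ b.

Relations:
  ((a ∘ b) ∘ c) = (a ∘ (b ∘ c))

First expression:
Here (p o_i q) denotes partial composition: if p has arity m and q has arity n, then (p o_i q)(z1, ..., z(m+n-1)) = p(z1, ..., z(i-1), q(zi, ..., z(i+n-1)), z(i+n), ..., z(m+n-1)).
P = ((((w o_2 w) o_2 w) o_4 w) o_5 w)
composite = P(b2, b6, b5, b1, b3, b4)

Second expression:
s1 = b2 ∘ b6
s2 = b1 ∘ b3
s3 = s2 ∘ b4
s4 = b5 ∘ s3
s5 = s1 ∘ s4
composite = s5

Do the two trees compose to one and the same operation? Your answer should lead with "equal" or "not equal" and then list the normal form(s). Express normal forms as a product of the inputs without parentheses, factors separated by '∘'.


Normal form of the first expression: b2 ∘ b6 ∘ b5 ∘ b1 ∘ b3 ∘ b4
Normal form of the second expression: b2 ∘ b6 ∘ b5 ∘ b1 ∘ b3 ∘ b4
Same normal form: equal.

equal — both sides give b2 ∘ b6 ∘ b5 ∘ b1 ∘ b3 ∘ b4


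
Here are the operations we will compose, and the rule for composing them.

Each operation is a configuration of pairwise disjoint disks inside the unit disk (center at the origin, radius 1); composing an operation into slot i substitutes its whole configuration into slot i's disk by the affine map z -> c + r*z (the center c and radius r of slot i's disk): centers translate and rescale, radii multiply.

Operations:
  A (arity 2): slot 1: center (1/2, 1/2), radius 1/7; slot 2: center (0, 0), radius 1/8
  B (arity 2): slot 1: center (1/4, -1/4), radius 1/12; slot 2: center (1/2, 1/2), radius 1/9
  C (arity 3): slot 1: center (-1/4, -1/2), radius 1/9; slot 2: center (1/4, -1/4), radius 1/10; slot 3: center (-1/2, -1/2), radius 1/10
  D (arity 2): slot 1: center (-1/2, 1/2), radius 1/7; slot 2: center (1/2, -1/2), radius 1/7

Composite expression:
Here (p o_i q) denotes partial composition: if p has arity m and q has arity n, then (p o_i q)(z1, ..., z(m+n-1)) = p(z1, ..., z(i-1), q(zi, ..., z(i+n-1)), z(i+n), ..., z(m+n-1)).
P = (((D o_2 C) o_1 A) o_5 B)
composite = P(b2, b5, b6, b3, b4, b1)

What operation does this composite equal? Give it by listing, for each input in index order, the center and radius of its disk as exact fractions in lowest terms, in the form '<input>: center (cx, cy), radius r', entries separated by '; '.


Nesting under D composes maps z -> c + r*z down each b-path.
b2 passes through 2 substitutions, ending at center (-3/7, 4/7), radius 1/49
b5 passes through 2 substitutions, ending at center (-1/2, 1/2), radius 1/56
b6 passes through 2 substitutions, ending at center (13/28, -4/7), radius 1/63
b3 passes through 2 substitutions, ending at center (15/28, -15/28), radius 1/70
b4 passes through 3 substitutions, ending at center (121/280, -23/40), radius 1/840
b1 passes through 3 substitutions, ending at center (61/140, -79/140), radius 1/630

b1: center (61/140, -79/140), radius 1/630; b2: center (-3/7, 4/7), radius 1/49; b3: center (15/28, -15/28), radius 1/70; b4: center (121/280, -23/40), radius 1/840; b5: center (-1/2, 1/2), radius 1/56; b6: center (13/28, -4/7), radius 1/63


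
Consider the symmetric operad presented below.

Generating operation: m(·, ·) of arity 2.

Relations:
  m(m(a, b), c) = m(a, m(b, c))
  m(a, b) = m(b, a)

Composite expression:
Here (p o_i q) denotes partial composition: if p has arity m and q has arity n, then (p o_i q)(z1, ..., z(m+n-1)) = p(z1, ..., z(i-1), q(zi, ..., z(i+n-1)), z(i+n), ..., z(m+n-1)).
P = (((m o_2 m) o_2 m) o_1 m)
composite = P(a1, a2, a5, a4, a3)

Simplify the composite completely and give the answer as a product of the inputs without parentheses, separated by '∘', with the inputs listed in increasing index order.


a1 ∘ a2 ∘ a3 ∘ a4 ∘ a5

With m associative and commutative, the a-input set is all that matters.
m(a1, a2) flattens to a1 ∘ a2
m(a5, a4) flattens to a5 ∘ a4
m(m(a5, a4), a3) flattens to a5 ∘ a4 ∘ a3
m(m(a1, a2), m(m(a5, a4), a3)) flattens to a1 ∘ a2 ∘ a5 ∘ a4 ∘ a3
rearranged into index order: a1 ∘ a2 ∘ a3 ∘ a4 ∘ a5


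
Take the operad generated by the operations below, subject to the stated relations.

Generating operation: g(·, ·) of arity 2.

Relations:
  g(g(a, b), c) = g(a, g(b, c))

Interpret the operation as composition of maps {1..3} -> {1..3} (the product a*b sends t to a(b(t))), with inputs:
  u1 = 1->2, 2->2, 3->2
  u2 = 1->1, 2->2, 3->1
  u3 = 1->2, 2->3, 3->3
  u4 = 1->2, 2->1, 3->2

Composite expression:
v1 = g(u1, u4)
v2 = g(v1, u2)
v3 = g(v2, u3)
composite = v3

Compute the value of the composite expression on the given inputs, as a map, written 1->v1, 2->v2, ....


g(u1, u4) = 1->2, 2->2, 3->2
g(g(u1, u4), u2) = 1->2, 2->2, 3->2
g(g(g(u1, u4), u2), u3) = 1->2, 2->2, 3->2

1->2, 2->2, 3->2


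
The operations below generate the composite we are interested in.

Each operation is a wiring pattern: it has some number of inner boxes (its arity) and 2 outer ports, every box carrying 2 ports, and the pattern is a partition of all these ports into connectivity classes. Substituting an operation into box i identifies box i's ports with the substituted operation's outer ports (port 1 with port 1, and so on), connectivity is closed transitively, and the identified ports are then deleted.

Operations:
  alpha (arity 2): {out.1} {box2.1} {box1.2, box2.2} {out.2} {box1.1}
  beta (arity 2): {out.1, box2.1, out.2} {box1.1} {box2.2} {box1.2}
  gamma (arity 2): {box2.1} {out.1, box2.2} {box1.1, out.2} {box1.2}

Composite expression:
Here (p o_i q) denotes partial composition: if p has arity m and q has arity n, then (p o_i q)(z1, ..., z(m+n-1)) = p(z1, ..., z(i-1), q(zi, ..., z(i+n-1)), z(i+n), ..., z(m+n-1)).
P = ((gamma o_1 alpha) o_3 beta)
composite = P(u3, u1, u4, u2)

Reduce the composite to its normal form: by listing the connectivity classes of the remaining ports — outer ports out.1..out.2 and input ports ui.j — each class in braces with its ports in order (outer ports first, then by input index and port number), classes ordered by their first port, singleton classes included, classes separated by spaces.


{out.1, u2.1} {out.2} {u1.1} {u1.2, u3.2} {u2.2} {u3.1} {u4.1} {u4.2}

Treat the ports identified at gamma as solder joints: merge, then drop.
through alpha, on inputs (u3, u1): {out.1} {out.2} {u1.1} {u1.2, u3.2} {u3.1} (out.j = stage outer ports)
through beta, on inputs (u4, u2): {out.1, out.2, u2.1} {u2.2} {u4.1} {u4.2} (out.j = stage outer ports)
through gamma, on inputs (u3, u1, u4, u2): {out.1, u2.1} {out.2} {u1.1} {u1.2, u3.2} {u2.2} {u3.1} {u4.1} {u4.2} (out.j = stage outer ports)


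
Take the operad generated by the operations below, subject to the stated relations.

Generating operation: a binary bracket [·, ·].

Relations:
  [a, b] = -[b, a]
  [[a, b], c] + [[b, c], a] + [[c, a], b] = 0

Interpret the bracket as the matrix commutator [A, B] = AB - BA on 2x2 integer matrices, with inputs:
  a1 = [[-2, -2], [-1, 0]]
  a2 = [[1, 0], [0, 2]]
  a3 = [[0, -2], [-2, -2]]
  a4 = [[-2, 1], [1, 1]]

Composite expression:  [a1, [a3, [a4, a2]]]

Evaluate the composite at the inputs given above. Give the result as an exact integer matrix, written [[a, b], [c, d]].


[[-2, 12], [-4, 2]]

[a4, a2] = [[0, 1], [-1, 0]]
[a3, [a4, a2]] = [[4, 2], [2, -4]]
[a1, [a3, [a4, a2]]] = [[-2, 12], [-4, 2]]


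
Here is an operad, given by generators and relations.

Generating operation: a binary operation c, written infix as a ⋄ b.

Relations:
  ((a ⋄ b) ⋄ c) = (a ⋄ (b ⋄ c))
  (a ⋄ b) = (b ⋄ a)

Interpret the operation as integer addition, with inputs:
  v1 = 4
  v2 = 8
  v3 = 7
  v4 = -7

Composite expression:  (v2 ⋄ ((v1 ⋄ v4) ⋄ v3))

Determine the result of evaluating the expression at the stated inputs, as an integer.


(v1 ⋄ v4) = -3
((v1 ⋄ v4) ⋄ v3) = 4
(v2 ⋄ ((v1 ⋄ v4) ⋄ v3)) = 12

12


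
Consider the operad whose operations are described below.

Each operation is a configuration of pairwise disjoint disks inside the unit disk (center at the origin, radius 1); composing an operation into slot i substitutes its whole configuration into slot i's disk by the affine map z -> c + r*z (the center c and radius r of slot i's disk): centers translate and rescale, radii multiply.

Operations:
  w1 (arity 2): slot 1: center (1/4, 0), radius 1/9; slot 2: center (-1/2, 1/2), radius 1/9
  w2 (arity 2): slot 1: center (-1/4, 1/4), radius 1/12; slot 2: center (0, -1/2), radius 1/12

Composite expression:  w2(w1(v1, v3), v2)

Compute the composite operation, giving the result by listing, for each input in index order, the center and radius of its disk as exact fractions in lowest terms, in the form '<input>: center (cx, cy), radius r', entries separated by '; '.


Below w2, radii multiply path by path; the v-disk centers shift.
input v1: composing its 2 substitution steps yields center (-11/48, 1/4), radius 1/108
input v3: composing its 2 substitution steps yields center (-7/24, 7/24), radius 1/108
input v2: composing its 1 substitution step yields center (0, -1/2), radius 1/12

v1: center (-11/48, 1/4), radius 1/108; v2: center (0, -1/2), radius 1/12; v3: center (-7/24, 7/24), radius 1/108


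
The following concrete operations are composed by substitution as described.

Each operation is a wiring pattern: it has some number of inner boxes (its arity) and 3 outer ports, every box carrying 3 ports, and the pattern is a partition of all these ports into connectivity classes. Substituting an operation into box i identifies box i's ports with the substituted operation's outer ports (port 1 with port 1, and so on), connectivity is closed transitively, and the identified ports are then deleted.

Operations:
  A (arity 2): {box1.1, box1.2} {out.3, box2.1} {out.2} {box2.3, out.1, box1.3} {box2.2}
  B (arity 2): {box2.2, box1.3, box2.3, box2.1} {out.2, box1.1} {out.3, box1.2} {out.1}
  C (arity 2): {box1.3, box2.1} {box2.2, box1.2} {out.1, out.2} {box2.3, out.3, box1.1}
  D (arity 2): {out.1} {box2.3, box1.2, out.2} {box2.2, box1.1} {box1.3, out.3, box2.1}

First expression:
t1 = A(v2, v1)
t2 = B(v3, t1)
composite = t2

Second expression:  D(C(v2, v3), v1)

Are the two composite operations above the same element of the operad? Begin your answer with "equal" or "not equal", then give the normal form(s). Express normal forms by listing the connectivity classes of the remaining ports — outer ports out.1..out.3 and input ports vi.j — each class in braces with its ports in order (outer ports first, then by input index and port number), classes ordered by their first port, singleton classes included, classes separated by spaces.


Normal form of the first expression: {out.1} {out.2, v3.1} {out.3, v3.2} {v1.1, v1.3, v2.3, v3.3} {v1.2} {v2.1, v2.2}
Normal form of the second expression: {out.1} {out.2, v1.2, v1.3} {out.3, v1.1, v2.1, v3.3} {v2.2, v3.2} {v2.3, v3.1}
Different reductions; not equal.

not equal; first: {out.1} {out.2, v3.1} {out.3, v3.2} {v1.1, v1.3, v2.3, v3.3} {v1.2} {v2.1, v2.2}; second: {out.1} {out.2, v1.2, v1.3} {out.3, v1.1, v2.1, v3.3} {v2.2, v3.2} {v2.3, v3.1}


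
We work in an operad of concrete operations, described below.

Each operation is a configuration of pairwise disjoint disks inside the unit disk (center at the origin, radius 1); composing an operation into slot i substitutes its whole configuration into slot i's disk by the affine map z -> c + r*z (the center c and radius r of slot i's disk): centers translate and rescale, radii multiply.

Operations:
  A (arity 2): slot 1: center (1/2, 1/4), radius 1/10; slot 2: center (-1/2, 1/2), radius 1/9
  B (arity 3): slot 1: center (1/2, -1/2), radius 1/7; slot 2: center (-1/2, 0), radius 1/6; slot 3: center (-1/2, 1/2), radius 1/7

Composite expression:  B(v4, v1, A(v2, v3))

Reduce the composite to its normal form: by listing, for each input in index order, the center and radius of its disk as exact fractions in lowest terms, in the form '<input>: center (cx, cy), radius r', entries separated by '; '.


v1: center (-1/2, 0), radius 1/6; v2: center (-3/7, 15/28), radius 1/70; v3: center (-4/7, 4/7), radius 1/63; v4: center (1/2, -1/2), radius 1/7


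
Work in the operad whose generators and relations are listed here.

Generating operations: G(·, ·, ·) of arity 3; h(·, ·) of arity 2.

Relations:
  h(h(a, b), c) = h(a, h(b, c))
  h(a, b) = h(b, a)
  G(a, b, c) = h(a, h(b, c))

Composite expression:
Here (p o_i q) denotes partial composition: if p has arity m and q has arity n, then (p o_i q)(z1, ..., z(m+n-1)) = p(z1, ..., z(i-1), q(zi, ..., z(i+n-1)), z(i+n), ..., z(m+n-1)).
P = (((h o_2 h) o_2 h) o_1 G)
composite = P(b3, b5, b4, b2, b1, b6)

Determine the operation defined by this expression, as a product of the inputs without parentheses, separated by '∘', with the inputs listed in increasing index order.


b1 ∘ b2 ∘ b3 ∘ b4 ∘ b5 ∘ b6

Both nesting and order wash out for h; what remains is which b's occur.
G(b3, b5, b4) flattens to b3 ∘ b5 ∘ b4
h(b2, b1) flattens to b2 ∘ b1
h(h(b2, b1), b6) flattens to b2 ∘ b1 ∘ b6
h(G(b3, b5, b4), h(h(b2, b1), b6)) flattens to b3 ∘ b5 ∘ b4 ∘ b2 ∘ b1 ∘ b6
the factors in increasing index order: b1 ∘ b2 ∘ b3 ∘ b4 ∘ b5 ∘ b6


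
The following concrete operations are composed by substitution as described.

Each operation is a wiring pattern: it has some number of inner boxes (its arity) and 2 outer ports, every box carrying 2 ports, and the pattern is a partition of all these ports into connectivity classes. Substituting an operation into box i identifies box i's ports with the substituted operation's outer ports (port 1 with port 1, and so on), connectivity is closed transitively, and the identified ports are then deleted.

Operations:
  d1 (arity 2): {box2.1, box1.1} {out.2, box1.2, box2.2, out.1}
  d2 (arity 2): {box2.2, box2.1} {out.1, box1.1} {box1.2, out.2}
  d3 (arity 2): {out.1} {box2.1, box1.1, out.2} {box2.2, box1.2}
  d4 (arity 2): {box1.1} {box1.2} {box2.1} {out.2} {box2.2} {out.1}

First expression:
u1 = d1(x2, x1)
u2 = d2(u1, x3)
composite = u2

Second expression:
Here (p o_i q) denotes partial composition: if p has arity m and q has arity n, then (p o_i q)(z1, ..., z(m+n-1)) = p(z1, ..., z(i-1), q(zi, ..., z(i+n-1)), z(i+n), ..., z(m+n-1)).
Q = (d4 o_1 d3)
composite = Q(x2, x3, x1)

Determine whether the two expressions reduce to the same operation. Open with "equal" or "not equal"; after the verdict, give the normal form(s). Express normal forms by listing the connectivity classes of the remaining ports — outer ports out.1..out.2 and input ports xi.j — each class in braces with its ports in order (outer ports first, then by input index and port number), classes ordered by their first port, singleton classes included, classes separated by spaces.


not equal: they reduce to {out.1, out.2, x1.2, x2.2} {x1.1, x2.1} {x3.1, x3.2} and {out.1} {out.2} {x1.1} {x1.2} {x2.1, x3.1} {x2.2, x3.2}

The first expression reduces to {out.1, out.2, x1.2, x2.2} {x1.1, x2.1} {x3.1, x3.2}
The second expression reduces to {out.1} {out.2} {x1.1} {x1.2} {x2.1, x3.1} {x2.2, x3.2}
No match — not equal.


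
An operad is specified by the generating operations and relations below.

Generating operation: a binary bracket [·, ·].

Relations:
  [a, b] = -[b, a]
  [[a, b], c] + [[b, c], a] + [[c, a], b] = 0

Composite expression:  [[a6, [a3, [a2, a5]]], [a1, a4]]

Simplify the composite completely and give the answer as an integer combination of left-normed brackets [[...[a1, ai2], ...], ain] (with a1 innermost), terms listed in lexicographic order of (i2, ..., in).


-[[[[[a1, a4], a2], a5], a3], a6] + [[[[[a1, a4], a3], a2], a5], a6] - [[[[[a1, a4], a3], a5], a2], a6] + [[[[[a1, a4], a5], a2], a3], a6] + [[[[[a1, a4], a6], a2], a5], a3] - [[[[[a1, a4], a6], a3], a2], a5] + [[[[[a1, a4], a6], a3], a5], a2] - [[[[[a1, a4], a6], a5], a2], a3]

Expand each bracket as ab - ba; the a1-initial words give the coefficients.
Composite bracket: [[a6, [a3, [a2, a5]]], [a1, a4]]
Each bracket splits as ab - ba, giving 32 signed words (2^5 = 32).
Keep just the words that open with a1:
  a1a4a2a5a3a6 (sign -1) contributes -[[[[[a1, a4], a2], a5], a3], a6]
  a1a4a3a2a5a6 (sign +1) contributes +[[[[[a1, a4], a3], a2], a5], a6]
  a1a4a3a5a2a6 (sign -1) contributes -[[[[[a1, a4], a3], a5], a2], a6]
  a1a4a5a2a3a6 (sign +1) contributes +[[[[[a1, a4], a5], a2], a3], a6]
  a1a4a6a2a5a3 (sign +1) contributes +[[[[[a1, a4], a6], a2], a5], a3]
  a1a4a6a3a2a5 (sign -1) contributes -[[[[[a1, a4], a6], a3], a2], a5]
  a1a4a6a3a5a2 (sign +1) contributes +[[[[[a1, a4], a6], a3], a5], a2]
  a1a4a6a5a2a3 (sign -1) contributes -[[[[[a1, a4], a6], a5], a2], a3]


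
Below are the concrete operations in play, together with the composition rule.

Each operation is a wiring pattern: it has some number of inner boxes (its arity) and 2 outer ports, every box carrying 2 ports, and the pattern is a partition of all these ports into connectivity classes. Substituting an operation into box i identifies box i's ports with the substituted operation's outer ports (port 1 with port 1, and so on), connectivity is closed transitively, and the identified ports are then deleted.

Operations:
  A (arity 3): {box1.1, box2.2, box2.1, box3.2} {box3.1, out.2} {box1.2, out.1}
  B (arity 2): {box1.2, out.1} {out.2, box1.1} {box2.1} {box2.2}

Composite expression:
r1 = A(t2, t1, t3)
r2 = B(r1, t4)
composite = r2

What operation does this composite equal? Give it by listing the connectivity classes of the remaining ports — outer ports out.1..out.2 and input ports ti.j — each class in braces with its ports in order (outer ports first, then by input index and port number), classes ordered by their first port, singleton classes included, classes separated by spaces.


{out.1, t3.1} {out.2, t2.2} {t1.1, t1.2, t2.1, t3.2} {t4.1} {t4.2}

Substituting into B glues patterns; closure does the rest.
composing A on (t2, t1, t3), with out.j its own outer ports: {out.1, t2.2} {out.2, t3.1} {t1.1, t1.2, t2.1, t3.2}
composing B on (t2, t1, t3, t4), with out.j its own outer ports: {out.1, t3.1} {out.2, t2.2} {t1.1, t1.2, t2.1, t3.2} {t4.1} {t4.2}


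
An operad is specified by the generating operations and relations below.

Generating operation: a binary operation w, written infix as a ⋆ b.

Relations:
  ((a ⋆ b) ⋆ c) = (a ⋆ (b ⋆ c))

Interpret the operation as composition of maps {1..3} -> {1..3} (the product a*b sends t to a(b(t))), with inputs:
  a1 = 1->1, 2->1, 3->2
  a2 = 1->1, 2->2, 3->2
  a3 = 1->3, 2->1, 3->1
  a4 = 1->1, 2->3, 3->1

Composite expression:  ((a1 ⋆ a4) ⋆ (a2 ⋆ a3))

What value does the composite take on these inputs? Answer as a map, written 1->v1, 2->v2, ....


1->2, 2->1, 3->1

(a1 ⋆ a4) = 1->1, 2->2, 3->1
(a2 ⋆ a3) = 1->2, 2->1, 3->1
((a1 ⋆ a4) ⋆ (a2 ⋆ a3)) = 1->2, 2->1, 3->1


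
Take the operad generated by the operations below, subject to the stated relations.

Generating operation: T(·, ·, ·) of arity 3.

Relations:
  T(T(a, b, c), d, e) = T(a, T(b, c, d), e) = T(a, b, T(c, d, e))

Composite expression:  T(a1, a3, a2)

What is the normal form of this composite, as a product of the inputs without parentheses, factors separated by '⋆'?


a1 ⋆ a3 ⋆ a2


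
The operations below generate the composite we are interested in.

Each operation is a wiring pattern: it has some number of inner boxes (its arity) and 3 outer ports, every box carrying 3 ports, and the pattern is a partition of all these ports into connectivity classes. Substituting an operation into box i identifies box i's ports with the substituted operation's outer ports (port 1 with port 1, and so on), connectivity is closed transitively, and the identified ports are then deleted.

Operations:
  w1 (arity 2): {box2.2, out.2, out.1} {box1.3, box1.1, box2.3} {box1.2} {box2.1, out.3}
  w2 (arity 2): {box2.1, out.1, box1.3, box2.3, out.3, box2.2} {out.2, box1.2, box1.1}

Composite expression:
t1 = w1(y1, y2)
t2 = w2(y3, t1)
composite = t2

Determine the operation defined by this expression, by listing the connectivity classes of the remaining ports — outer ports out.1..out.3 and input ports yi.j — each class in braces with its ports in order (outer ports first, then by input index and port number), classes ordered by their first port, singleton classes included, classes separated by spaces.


{out.1, out.3, y2.1, y2.2, y3.3} {out.2, y3.1, y3.2} {y1.1, y1.3, y2.3} {y1.2}

Connectivity passes through glued w2-boundaries; trace each wire chain.
composing w1 on (y1, y2), with out.j its own outer ports: {out.1, out.2, y2.2} {out.3, y2.1} {y1.1, y1.3, y2.3} {y1.2}
composing w2 on (y3, y1, y2), with out.j its own outer ports: {out.1, out.3, y2.1, y2.2, y3.3} {out.2, y3.1, y3.2} {y1.1, y1.3, y2.3} {y1.2}


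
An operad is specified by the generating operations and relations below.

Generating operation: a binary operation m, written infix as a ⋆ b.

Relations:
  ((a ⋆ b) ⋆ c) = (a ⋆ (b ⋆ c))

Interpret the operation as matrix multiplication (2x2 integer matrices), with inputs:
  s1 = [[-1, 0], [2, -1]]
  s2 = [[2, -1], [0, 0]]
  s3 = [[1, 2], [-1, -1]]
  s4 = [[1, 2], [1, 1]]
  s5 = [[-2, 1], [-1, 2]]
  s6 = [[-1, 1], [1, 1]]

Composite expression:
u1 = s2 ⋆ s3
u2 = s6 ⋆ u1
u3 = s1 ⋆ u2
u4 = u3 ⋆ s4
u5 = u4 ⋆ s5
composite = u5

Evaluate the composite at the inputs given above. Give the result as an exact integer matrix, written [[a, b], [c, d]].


[[-27, 30], [81, -90]]


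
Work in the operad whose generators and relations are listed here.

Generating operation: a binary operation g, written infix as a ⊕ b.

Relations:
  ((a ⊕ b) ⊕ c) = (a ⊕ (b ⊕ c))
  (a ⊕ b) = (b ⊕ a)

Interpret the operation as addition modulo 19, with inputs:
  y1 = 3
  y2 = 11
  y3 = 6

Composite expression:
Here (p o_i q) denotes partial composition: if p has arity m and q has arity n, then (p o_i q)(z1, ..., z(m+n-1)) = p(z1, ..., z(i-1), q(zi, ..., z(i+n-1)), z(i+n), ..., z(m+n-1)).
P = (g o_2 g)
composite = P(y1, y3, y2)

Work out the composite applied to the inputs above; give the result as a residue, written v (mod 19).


(y3 ⊕ y2) = 17
(y1 ⊕ (y3 ⊕ y2)) = 1

1 (mod 19)


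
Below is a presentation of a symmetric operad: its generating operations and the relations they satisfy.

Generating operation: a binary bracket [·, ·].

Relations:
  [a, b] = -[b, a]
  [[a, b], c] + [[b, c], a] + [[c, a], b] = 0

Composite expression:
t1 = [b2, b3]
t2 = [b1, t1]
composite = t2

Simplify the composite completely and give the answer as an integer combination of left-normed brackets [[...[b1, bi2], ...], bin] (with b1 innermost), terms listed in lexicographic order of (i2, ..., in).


[[b1, b2], b3] - [[b1, b3], b2]

A multilinear Lie element is pinned by b1-initial words (b1 innermost).
Composite bracket: [b1, [b2, b3]]
Under [a, b] = ab - ba we get 4 signed associative words (2^2 = 4).
Words beginning with b1 determine it all:
  sign of b1b2b3 is +1, so it contributes +[[b1, b2], b3]
  sign of b1b3b2 is -1, so it contributes -[[b1, b3], b2]


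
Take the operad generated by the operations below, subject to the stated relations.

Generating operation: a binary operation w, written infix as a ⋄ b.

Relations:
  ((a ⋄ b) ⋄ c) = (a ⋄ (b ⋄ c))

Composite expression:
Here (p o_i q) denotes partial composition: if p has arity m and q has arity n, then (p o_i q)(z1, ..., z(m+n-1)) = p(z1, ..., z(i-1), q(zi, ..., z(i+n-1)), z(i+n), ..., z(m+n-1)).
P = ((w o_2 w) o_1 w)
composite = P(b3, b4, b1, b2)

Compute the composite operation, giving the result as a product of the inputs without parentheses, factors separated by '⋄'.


b3 ⋄ b4 ⋄ b1 ⋄ b2

Under associativity of w, the answer is the b's in reading order.
(b3 ⋄ b4) collapses to b3 ⋄ b4
(b1 ⋄ b2) collapses to b1 ⋄ b2
((b3 ⋄ b4) ⋄ (b1 ⋄ b2)) collapses to b3 ⋄ b4 ⋄ b1 ⋄ b2


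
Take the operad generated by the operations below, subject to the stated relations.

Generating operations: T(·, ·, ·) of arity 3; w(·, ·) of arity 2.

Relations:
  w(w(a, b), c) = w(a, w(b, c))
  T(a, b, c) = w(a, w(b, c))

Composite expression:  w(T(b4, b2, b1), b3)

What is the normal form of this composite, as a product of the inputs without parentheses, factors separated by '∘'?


Under associativity of w, the answer is the b's in reading order.
T(b4, b2, b1) unparenthesizes to b4 ∘ b2 ∘ b1
w(T(b4, b2, b1), b3) unparenthesizes to b4 ∘ b2 ∘ b1 ∘ b3

b4 ∘ b2 ∘ b1 ∘ b3


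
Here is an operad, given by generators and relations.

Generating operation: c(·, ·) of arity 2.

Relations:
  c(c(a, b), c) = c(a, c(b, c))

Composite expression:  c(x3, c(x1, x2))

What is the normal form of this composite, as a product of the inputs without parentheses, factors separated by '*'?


Under associativity of c, the answer is the x's in reading order.
c(x1, x2) flattens to x1 * x2
c(x3, c(x1, x2)) flattens to x3 * x1 * x2

x3 * x1 * x2


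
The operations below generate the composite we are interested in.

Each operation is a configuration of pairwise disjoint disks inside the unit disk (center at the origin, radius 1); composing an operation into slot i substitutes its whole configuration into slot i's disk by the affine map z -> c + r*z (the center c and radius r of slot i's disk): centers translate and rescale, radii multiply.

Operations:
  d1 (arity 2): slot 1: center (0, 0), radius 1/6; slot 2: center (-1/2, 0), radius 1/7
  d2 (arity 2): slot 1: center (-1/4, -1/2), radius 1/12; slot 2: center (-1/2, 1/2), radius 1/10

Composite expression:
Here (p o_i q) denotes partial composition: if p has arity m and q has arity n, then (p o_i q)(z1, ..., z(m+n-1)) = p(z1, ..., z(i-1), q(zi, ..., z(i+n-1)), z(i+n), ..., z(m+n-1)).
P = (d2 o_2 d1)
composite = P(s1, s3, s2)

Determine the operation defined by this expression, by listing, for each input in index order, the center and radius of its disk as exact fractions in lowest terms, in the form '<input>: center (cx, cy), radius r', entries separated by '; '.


Nesting under d2 composes maps z -> c + r*z down each s-path.
tracing s1 down its 1-map path: center (-1/4, -1/2), radius 1/12
tracing s3 down its 2-map path: center (-1/2, 1/2), radius 1/60
tracing s2 down its 2-map path: center (-11/20, 1/2), radius 1/70

s1: center (-1/4, -1/2), radius 1/12; s2: center (-11/20, 1/2), radius 1/70; s3: center (-1/2, 1/2), radius 1/60


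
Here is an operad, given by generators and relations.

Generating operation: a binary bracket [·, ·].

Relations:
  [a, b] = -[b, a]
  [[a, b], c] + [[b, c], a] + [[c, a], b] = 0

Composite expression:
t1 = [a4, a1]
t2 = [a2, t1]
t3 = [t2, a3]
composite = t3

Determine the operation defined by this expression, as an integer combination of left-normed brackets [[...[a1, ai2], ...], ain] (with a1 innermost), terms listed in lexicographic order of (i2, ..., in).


[[[a1, a4], a2], a3]

A multilinear Lie element is pinned by a1-initial words (a1 innermost).
Composite bracket: [[a2, [a4, a1]], a3]
Each bracket splits as ab - ba, giving 8 signed words (2^3 = 8).
Coefficients come from the a1-initial words:
  word a1a4a2a3 has sign +1, contributing +[[[a1, a4], a2], a3]
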